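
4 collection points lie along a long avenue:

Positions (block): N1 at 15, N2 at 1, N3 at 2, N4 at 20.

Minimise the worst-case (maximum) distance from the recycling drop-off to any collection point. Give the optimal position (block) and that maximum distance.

The 1-center on a line is the midpoint of the two extreme points: leftmost at 1, rightmost at 20.
Optimal location = (1 + 20)/2 = 10.5; maximum distance = (20 − 1)/2 = 9.5.

location 10.5, max distance 9.5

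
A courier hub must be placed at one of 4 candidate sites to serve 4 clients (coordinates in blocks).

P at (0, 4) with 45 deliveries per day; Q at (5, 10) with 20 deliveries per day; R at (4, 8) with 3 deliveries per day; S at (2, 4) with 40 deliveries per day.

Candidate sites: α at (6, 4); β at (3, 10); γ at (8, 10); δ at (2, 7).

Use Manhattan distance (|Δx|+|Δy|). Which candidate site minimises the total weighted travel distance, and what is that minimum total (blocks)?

Total weighted distance at each candidate:
  α (6, 4): total = 588
  β (3, 10): total = 734
  γ (8, 10): total = 1188
  δ (2, 7): total = 474
Minimum is at δ with total 474 blocks.

δ, total 474 blocks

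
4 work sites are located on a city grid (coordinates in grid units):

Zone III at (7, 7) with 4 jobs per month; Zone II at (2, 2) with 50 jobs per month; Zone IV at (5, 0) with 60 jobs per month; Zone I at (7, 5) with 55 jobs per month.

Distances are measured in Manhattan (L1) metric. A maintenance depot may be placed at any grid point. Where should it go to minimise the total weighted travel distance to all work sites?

(5, 2)

Manhattan distance separates: Σwᵢ(|x−xᵢ|+|y−yᵢ|) = Σwᵢ|x−xᵢ| + Σwᵢ|y−yᵢ|, so x and y are optimised independently as 1-D weighted medians.
Total weight W = 169; half = 84.5.
x-coordinate, sorted with cumulative weight:
  x=2 (Zone II, w=50) cum 50
  x=5 (Zone IV, w=60) cum 110  ← median
  x=7 (Zone III, w=4) cum 114
  x=7 (Zone I, w=55) cum 169
⇒ x* = 5
y-coordinate, sorted with cumulative weight:
  y=0 (Zone IV, w=60) cum 60
  y=2 (Zone II, w=50) cum 110  ← median
  y=5 (Zone I, w=55) cum 165
  y=7 (Zone III, w=4) cum 169
⇒ y* = 2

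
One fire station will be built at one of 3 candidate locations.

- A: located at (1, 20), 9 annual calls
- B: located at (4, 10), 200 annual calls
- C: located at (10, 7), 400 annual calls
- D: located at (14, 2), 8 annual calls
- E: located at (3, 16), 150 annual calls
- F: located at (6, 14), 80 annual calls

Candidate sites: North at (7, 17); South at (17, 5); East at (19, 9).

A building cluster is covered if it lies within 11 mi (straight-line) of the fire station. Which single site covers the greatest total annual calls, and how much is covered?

Coverage radius r = 11 mi; a point is covered iff (Δx)²+(Δy)² ≤ 11² = 121.
  North (7, 17): covers {A, B, C, E, F} → 839
  South (17, 5): covers {C, D} → 408
  East (19, 9): covers {C, D} → 408
Maximum coverage at North: 839 annual calls.

North, covering 839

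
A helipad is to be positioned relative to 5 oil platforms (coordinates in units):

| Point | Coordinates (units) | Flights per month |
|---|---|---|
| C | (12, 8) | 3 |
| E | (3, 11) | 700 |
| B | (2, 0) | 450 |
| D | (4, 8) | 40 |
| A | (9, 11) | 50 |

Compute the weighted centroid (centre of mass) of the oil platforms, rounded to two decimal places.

The minimiser of Σwᵢ‖p−pᵢ‖² is the weighted centroid p* = (Σwᵢpᵢ)/(Σwᵢ).
Σwᵢ = 1243.
Σwᵢxᵢ = 3·12 + 700·3 + 450·2 + 40·4 + 50·9 = 3646.
Σwᵢyᵢ = 3·8 + 700·11 + 450·0 + 40·8 + 50·11 = 8594.
x* = 3646/1243 = 2.93, y* = 8594/1243 = 6.91.

(2.93, 6.91)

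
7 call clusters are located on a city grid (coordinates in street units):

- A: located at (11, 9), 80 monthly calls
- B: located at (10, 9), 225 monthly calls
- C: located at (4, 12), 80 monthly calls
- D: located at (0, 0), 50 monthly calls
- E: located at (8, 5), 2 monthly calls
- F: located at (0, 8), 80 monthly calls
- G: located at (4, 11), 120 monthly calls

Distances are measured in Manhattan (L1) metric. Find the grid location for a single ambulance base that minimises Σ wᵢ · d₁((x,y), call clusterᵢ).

Manhattan distance separates: Σwᵢ(|x−xᵢ|+|y−yᵢ|) = Σwᵢ|x−xᵢ| + Σwᵢ|y−yᵢ|, so x and y are optimised independently as 1-D weighted medians.
Total weight W = 637; half = 318.5.
x-coordinate, sorted with cumulative weight:
  x=0 (D, w=50) cum 50
  x=0 (F, w=80) cum 130
  x=4 (C, w=80) cum 210
  x=4 (G, w=120) cum 330  ← median
  x=8 (E, w=2) cum 332
  x=10 (B, w=225) cum 557
  x=11 (A, w=80) cum 637
⇒ x* = 4
y-coordinate, sorted with cumulative weight:
  y=0 (D, w=50) cum 50
  y=5 (E, w=2) cum 52
  y=8 (F, w=80) cum 132
  y=9 (A, w=80) cum 212
  y=9 (B, w=225) cum 437  ← median
  y=11 (G, w=120) cum 557
  y=12 (C, w=80) cum 637
⇒ y* = 9

(4, 9)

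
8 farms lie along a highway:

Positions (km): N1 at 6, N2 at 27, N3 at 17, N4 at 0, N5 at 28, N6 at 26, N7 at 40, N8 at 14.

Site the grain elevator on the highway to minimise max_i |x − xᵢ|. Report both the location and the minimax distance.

location 20, max distance 20

The 1-center on a line is the midpoint of the two extreme points: leftmost at 0, rightmost at 40.
Optimal location = (0 + 40)/2 = 20; maximum distance = (40 − 0)/2 = 20.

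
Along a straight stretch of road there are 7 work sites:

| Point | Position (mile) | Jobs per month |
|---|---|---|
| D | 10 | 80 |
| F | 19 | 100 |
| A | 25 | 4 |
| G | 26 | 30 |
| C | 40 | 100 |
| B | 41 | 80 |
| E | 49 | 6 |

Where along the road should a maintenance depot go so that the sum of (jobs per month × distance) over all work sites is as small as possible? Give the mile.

For a sum of weighted absolute distances on a line, the optimum is the weighted median (not the mean). Total weight W = 400; half-weight = 200.
Sort by position and accumulate weight:
  mile 10 (D, w=80) → cum 80
  mile 19 (F, w=100) → cum 180
  mile 25 (A, w=4) → cum 184
  mile 26 (G, w=30) → cum 214  ≥ 200 → median here
  mile 40 (C, w=100) → cum 314
  mile 41 (B, w=80) → cum 394
  mile 49 (E, w=6) → cum 400
Optimal location: mile 26.

x = 26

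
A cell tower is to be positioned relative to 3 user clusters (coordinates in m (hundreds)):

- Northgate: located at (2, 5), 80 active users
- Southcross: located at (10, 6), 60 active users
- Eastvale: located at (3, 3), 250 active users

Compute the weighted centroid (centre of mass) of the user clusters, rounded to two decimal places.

(3.87, 3.87)

The minimiser of Σwᵢ‖p−pᵢ‖² is the weighted centroid p* = (Σwᵢpᵢ)/(Σwᵢ).
Σwᵢ = 390.
Σwᵢxᵢ = 80·2 + 60·10 + 250·3 = 1510.
Σwᵢyᵢ = 80·5 + 60·6 + 250·3 = 1510.
x* = 1510/390 = 3.87, y* = 1510/390 = 3.87.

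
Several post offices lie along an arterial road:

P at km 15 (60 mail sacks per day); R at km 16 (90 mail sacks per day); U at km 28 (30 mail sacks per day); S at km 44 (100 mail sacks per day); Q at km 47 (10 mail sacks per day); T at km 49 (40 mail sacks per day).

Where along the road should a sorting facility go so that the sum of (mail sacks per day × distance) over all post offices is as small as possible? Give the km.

For a sum of weighted absolute distances on a line, the optimum is the weighted median (not the mean). Total weight W = 330; half-weight = 165.
Sort by position and accumulate weight:
  km 15 (P, w=60) → cum 60
  km 16 (R, w=90) → cum 150
  km 28 (U, w=30) → cum 180  ≥ 165 → median here
  km 44 (S, w=100) → cum 280
  km 47 (Q, w=10) → cum 290
  km 49 (T, w=40) → cum 330
Optimal location: km 28.

x = 28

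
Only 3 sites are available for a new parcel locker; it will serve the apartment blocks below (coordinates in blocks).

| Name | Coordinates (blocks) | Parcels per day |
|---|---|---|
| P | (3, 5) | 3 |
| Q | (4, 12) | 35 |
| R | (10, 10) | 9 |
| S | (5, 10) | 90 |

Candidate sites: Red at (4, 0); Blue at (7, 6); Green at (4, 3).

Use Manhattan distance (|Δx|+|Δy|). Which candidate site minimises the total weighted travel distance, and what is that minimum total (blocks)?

Blue, total 933 blocks

Total weighted distance at each candidate:
  Red (4, 0): total = 1572
  Blue (7, 6): total = 933
  Green (4, 3): total = 1161
Minimum is at Blue with total 933 blocks.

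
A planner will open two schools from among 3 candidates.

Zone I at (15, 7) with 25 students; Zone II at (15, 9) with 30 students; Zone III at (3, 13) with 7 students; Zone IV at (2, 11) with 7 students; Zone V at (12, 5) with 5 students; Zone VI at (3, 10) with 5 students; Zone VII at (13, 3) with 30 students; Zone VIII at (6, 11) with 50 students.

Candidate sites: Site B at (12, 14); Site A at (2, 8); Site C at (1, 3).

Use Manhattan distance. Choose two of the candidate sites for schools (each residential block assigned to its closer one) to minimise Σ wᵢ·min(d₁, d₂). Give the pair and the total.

Evaluate every pair (each demand assigned to the nearer of the two):
  {Site B, Site A}: total = 1323
  {Site B, Site C}: total = 1523
  {Site A, Site C}: total = 1623
Best pair: {Site B, Site A} with total 1323.

{Site B, Site A}, total 1323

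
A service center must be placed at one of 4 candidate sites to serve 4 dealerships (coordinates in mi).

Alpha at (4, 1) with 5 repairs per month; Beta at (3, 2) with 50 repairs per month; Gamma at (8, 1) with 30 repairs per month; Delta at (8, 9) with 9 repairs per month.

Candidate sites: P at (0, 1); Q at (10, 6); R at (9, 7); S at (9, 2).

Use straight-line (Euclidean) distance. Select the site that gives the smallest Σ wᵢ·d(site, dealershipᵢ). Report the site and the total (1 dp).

S, total 431.6 mi

Total weighted distance at each candidate:
  P (0, 1): total = 519.9
  Q (10, 6): total = 636.2
  R (9, 7): total = 632.2
  S (9, 2): total = 431.6
Minimum is at S with total 431.6 mi.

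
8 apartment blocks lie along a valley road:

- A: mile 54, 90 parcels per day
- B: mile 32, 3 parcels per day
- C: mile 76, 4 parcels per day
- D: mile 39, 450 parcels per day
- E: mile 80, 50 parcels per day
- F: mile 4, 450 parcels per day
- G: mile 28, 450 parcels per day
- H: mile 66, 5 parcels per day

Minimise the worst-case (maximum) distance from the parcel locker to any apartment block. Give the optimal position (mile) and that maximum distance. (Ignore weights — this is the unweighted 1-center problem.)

location 42, max distance 38

The 1-center on a line is the midpoint of the two extreme points: leftmost at 4, rightmost at 80.
Optimal location = (4 + 80)/2 = 42; maximum distance = (80 − 4)/2 = 38.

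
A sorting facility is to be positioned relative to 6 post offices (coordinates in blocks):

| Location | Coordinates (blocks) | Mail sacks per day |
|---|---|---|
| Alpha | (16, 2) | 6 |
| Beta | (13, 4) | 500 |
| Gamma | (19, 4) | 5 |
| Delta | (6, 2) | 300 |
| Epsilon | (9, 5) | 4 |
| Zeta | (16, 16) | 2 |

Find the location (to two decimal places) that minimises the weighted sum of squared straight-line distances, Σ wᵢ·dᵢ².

(10.48, 3.29)

The minimiser of Σwᵢ‖p−pᵢ‖² is the weighted centroid p* = (Σwᵢpᵢ)/(Σwᵢ).
Σwᵢ = 817.
Σwᵢxᵢ = 6·16 + 500·13 + 5·19 + 300·6 + 4·9 + 2·16 = 8559.
Σwᵢyᵢ = 6·2 + 500·4 + 5·4 + 300·2 + 4·5 + 2·16 = 2684.
x* = 8559/817 = 10.48, y* = 2684/817 = 3.29.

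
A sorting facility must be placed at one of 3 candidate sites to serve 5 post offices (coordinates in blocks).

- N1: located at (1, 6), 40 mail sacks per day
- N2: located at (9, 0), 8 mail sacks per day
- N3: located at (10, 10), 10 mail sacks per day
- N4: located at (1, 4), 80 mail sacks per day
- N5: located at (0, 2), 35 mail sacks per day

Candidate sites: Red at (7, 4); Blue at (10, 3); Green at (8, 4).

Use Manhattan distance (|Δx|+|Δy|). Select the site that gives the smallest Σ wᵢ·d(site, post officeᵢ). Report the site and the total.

Total weighted distance at each candidate:
  Red (7, 4): total = 1253
  Blue (10, 3): total = 1767
  Green (8, 4): total = 1390
Minimum is at Red with total 1253 blocks.

Red, total 1253 blocks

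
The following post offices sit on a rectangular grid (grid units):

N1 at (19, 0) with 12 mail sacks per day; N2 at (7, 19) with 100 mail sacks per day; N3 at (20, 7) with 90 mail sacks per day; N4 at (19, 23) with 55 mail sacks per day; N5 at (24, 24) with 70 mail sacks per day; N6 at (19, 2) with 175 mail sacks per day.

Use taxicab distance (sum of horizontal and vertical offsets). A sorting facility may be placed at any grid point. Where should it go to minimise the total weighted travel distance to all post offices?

(19, 7)

Manhattan distance separates: Σwᵢ(|x−xᵢ|+|y−yᵢ|) = Σwᵢ|x−xᵢ| + Σwᵢ|y−yᵢ|, so x and y are optimised independently as 1-D weighted medians.
Total weight W = 502; half = 251.
x-coordinate, sorted with cumulative weight:
  x=7 (N2, w=100) cum 100
  x=19 (N1, w=12) cum 112
  x=19 (N4, w=55) cum 167
  x=19 (N6, w=175) cum 342  ← median
  x=20 (N3, w=90) cum 432
  x=24 (N5, w=70) cum 502
⇒ x* = 19
y-coordinate, sorted with cumulative weight:
  y=0 (N1, w=12) cum 12
  y=2 (N6, w=175) cum 187
  y=7 (N3, w=90) cum 277  ← median
  y=19 (N2, w=100) cum 377
  y=23 (N4, w=55) cum 432
  y=24 (N5, w=70) cum 502
⇒ y* = 7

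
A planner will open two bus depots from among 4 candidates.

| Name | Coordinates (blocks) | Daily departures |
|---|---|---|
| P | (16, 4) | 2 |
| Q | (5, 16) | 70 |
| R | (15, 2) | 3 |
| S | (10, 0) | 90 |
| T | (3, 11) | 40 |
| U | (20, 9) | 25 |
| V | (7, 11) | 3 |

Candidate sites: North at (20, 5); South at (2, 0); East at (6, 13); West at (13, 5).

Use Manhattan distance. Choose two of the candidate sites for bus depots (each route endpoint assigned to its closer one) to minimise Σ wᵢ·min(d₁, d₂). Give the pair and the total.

Evaluate every pair (each demand assigned to the nearer of the two):
  {East, West}: total = 1507
  {South, East}: total = 1740
  {North, East}: total = 1973
  {North, South}: total = 2712
  {North, West}: total = 2849
  {South, West}: total = 2864
Best pair: {East, West} with total 1507.

{East, West}, total 1507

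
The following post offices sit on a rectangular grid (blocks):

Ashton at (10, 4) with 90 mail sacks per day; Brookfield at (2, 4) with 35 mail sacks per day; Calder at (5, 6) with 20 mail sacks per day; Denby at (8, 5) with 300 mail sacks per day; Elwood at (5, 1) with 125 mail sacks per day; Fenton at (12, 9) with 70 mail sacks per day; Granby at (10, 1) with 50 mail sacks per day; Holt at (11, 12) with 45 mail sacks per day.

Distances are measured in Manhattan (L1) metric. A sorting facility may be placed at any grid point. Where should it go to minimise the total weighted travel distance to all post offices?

Manhattan distance separates: Σwᵢ(|x−xᵢ|+|y−yᵢ|) = Σwᵢ|x−xᵢ| + Σwᵢ|y−yᵢ|, so x and y are optimised independently as 1-D weighted medians.
Total weight W = 735; half = 367.5.
x-coordinate, sorted with cumulative weight:
  x=2 (Brookfield, w=35) cum 35
  x=5 (Calder, w=20) cum 55
  x=5 (Elwood, w=125) cum 180
  x=8 (Denby, w=300) cum 480  ← median
  x=10 (Ashton, w=90) cum 570
  x=10 (Granby, w=50) cum 620
  x=11 (Holt, w=45) cum 665
  x=12 (Fenton, w=70) cum 735
⇒ x* = 8
y-coordinate, sorted with cumulative weight:
  y=1 (Elwood, w=125) cum 125
  y=1 (Granby, w=50) cum 175
  y=4 (Ashton, w=90) cum 265
  y=4 (Brookfield, w=35) cum 300
  y=5 (Denby, w=300) cum 600  ← median
  y=6 (Calder, w=20) cum 620
  y=9 (Fenton, w=70) cum 690
  y=12 (Holt, w=45) cum 735
⇒ y* = 5

(8, 5)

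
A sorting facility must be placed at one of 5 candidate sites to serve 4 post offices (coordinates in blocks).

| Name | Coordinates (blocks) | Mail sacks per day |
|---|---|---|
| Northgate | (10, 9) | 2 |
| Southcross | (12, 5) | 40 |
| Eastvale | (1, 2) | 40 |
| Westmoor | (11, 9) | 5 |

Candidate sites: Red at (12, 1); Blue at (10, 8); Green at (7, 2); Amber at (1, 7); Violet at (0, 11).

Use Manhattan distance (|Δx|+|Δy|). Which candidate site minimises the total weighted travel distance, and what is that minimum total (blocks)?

Green, total 635 blocks

Total weighted distance at each candidate:
  Red (12, 1): total = 705
  Blue (10, 8): total = 812
  Green (7, 2): total = 635
  Amber (1, 7): total = 802
  Violet (0, 11): total = 1209
Minimum is at Green with total 635 blocks.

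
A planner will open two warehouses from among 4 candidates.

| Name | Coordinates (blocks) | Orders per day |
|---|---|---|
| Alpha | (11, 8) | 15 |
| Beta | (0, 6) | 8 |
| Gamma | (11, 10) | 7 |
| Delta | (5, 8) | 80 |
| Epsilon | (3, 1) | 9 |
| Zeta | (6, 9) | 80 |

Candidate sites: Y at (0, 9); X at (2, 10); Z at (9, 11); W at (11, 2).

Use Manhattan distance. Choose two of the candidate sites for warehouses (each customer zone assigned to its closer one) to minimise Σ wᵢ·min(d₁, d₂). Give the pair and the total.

{X, Z}, total 1034

Evaluate every pair (each demand assigned to the nearer of the two):
  {X, Z}: total = 1034
  {X, W}: total = 1075
  {Y, Z}: total = 1099
  {Y, X}: total = 1142
  {Y, W}: total = 1211
  {Z, W}: total = 1249
Best pair: {X, Z} with total 1034.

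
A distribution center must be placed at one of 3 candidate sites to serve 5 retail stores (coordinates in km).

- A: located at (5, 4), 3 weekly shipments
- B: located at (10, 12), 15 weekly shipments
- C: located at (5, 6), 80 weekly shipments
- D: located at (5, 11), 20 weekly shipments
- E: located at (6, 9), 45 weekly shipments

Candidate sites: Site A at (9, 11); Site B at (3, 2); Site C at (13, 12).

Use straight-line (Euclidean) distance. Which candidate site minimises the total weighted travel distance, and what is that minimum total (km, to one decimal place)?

Total weighted distance at each candidate:
  Site A (9, 11): total = 799.9
  Site B (3, 2): total = 1076.5
  Site C (13, 12): total = 1382.9
Minimum is at Site A with total 799.9 km.

Site A, total 799.9 km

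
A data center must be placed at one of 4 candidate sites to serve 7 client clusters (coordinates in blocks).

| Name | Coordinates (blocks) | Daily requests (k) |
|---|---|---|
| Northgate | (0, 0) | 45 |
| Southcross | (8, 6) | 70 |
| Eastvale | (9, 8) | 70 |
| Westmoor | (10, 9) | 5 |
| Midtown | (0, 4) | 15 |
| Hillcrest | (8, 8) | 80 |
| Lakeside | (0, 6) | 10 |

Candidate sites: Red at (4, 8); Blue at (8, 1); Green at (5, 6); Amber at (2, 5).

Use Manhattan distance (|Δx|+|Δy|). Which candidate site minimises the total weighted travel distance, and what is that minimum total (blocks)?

Green, total 1720 blocks

Total weighted distance at each candidate:
  Red (4, 8): total = 1845
  Blue (8, 1): total = 2220
  Green (5, 6): total = 1720
  Amber (2, 5): total = 2360
Minimum is at Green with total 1720 blocks.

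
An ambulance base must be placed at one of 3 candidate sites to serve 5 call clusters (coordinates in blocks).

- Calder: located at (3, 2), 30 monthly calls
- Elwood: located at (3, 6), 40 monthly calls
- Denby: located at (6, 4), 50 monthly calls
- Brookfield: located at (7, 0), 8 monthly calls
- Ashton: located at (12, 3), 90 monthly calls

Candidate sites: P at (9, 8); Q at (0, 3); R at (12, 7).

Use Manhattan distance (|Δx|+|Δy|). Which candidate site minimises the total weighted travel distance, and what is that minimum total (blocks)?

R, total 1726 blocks

Total weighted distance at each candidate:
  P (9, 8): total = 1830
  Q (0, 3): total = 1870
  R (12, 7): total = 1726
Minimum is at R with total 1726 blocks.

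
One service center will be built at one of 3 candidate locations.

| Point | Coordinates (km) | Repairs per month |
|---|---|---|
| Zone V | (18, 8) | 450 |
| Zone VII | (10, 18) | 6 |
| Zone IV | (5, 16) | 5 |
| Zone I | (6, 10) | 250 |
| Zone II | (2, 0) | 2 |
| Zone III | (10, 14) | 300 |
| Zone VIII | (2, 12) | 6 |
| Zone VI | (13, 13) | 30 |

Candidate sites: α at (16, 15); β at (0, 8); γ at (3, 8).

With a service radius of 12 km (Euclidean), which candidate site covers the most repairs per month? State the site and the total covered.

α, covering 1041

Coverage radius r = 12 km; a point is covered iff (Δx)²+(Δy)² ≤ 12² = 144.
  α (16, 15): covers {Zone V, Zone VII, Zone IV, Zone I, Zone III, Zone VI} → 1041
  β (0, 8): covers {Zone IV, Zone I, Zone II, Zone III, Zone VIII} → 563
  γ (3, 8): covers {Zone IV, Zone I, Zone II, Zone III, Zone VIII, Zone VI} → 593
Maximum coverage at α: 1041 repairs per month.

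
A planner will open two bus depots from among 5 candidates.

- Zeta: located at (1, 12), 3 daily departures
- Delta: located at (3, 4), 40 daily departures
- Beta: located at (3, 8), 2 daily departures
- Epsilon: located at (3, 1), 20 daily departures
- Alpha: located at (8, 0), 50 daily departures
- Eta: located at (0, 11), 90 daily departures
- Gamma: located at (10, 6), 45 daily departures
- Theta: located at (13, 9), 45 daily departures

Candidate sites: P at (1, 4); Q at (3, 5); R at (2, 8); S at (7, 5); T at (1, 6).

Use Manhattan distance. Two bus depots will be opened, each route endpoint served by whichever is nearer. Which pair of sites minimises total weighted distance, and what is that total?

Evaluate every pair (each demand assigned to the nearer of the two):
  {R, S}: total = 1757
  {S, T}: total = 1796
  {P, S}: total = 1866
  {Q, S}: total = 1893
  {Q, R}: total = 1987
  {Q, T}: total = 2174
  {P, R}: total = 2187
  {P, Q}: total = 2360
  {R, T}: total = 2362
  {P, T}: total = 2376
Best pair: {R, S} with total 1757.

{R, S}, total 1757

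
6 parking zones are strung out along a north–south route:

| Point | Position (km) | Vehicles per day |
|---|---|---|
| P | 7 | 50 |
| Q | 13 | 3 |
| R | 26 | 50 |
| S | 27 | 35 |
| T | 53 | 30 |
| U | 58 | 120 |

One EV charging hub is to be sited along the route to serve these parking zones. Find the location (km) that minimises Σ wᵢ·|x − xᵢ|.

x = 53

For a sum of weighted absolute distances on a line, the optimum is the weighted median (not the mean). Total weight W = 288; half-weight = 144.
Sort by position and accumulate weight:
  km 7 (P, w=50) → cum 50
  km 13 (Q, w=3) → cum 53
  km 26 (R, w=50) → cum 103
  km 27 (S, w=35) → cum 138
  km 53 (T, w=30) → cum 168  ≥ 144 → median here
  km 58 (U, w=120) → cum 288
Optimal location: km 53.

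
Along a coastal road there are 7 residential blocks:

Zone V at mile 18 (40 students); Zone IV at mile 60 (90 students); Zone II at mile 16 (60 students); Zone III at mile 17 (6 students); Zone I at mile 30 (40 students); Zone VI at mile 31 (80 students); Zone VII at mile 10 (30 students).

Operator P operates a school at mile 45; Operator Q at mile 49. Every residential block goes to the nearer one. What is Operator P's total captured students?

256

The indifferent point is the midpoint (45+49)/2 = 47; residential blocks left of it (closer to Operator P at 45) go to Operator P, those right go to Operator Q.
  Zone VII at 10 (w=30) → Operator P
  Zone II at 16 (w=60) → Operator P
  Zone III at 17 (w=6) → Operator P
  Zone V at 18 (w=40) → Operator P
  Zone I at 30 (w=40) → Operator P
  Zone VI at 31 (w=80) → Operator P
  Zone IV at 60 (w=90) → Operator Q
Operator P captures 256; Operator Q captures 90.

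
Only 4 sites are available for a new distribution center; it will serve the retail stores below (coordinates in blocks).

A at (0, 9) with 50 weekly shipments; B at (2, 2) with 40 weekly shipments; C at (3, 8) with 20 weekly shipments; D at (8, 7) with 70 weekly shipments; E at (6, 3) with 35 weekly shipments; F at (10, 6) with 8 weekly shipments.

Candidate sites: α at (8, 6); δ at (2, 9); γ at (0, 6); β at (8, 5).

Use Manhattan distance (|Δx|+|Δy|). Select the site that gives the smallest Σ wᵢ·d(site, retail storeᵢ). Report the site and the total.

Total weighted distance at each candidate:
  α (8, 6): total = 1351
  δ (2, 9): total = 1418
  γ (0, 6): total = 1515
  β (8, 5): total = 1424
Minimum is at α with total 1351 blocks.

α, total 1351 blocks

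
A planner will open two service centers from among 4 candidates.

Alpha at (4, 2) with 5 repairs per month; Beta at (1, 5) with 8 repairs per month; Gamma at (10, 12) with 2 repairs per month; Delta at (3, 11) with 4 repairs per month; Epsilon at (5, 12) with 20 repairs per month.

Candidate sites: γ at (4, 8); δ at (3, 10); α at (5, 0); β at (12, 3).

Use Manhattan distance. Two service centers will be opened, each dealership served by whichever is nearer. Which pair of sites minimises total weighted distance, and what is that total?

{δ, α}, total 173

Evaluate every pair (each demand assigned to the nearer of the two):
  {δ, α}: total = 173
  {γ, δ}: total = 180
  {γ, α}: total = 199
  {δ, β}: total = 203
  {γ, β}: total = 214
  {α, β}: total = 401
Best pair: {δ, α} with total 173.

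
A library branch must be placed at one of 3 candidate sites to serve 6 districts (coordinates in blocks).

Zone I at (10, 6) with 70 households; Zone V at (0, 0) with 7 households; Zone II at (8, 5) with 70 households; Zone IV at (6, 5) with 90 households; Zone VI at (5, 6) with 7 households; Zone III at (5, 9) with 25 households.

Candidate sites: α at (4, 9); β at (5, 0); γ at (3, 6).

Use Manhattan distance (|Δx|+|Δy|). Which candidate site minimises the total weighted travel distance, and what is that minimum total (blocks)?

γ, total 1472 blocks

Total weighted distance at each candidate:
  α (4, 9): total = 1874
  β (5, 0): total = 2172
  γ (3, 6): total = 1472
Minimum is at γ with total 1472 blocks.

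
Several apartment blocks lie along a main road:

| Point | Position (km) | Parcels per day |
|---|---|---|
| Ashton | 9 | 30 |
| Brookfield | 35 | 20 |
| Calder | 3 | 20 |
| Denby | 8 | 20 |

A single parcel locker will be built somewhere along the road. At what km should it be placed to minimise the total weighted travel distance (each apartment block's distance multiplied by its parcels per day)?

x = 9

For a sum of weighted absolute distances on a line, the optimum is the weighted median (not the mean). Total weight W = 90; half-weight = 45.
Sort by position and accumulate weight:
  km 3 (Calder, w=20) → cum 20
  km 8 (Denby, w=20) → cum 40
  km 9 (Ashton, w=30) → cum 70  ≥ 45 → median here
  km 35 (Brookfield, w=20) → cum 90
Optimal location: km 9.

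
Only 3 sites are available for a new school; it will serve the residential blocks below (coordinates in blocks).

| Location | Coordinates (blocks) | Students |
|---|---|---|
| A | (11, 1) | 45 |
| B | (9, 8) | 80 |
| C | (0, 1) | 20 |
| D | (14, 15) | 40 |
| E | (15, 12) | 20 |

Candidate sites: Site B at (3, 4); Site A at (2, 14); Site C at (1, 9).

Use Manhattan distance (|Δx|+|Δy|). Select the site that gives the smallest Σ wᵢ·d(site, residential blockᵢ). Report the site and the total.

Total weighted distance at each candidate:
  Site B (3, 4): total = 2695
  Site A (2, 14): total = 3150
  Site C (1, 9): total = 2810
Minimum is at Site B with total 2695 blocks.

Site B, total 2695 blocks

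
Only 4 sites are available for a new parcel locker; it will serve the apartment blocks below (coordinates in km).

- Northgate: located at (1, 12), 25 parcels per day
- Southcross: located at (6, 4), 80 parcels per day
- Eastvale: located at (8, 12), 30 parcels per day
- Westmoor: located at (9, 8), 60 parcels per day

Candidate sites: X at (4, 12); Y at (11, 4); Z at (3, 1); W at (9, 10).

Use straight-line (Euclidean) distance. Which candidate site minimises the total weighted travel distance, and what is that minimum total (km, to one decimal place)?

W, total 929.9 km

Total weighted distance at each candidate:
  X (4, 12): total = 1238.9
  Y (11, 4): total = 1244.8
  Z (3, 1): total = 1534.6
  W (9, 10): total = 929.9
Minimum is at W with total 929.9 km.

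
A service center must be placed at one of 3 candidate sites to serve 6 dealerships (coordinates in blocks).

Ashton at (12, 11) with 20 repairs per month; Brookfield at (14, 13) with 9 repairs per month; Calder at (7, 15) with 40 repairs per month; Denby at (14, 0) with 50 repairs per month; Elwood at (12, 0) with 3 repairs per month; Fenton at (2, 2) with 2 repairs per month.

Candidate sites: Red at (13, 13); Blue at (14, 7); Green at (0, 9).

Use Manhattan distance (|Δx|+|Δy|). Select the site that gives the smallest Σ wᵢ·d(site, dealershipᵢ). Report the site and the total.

Red, total 1175 blocks

Total weighted distance at each candidate:
  Red (13, 13): total = 1175
  Blue (14, 7): total = 1185
  Green (0, 9): total = 2193
Minimum is at Red with total 1175 blocks.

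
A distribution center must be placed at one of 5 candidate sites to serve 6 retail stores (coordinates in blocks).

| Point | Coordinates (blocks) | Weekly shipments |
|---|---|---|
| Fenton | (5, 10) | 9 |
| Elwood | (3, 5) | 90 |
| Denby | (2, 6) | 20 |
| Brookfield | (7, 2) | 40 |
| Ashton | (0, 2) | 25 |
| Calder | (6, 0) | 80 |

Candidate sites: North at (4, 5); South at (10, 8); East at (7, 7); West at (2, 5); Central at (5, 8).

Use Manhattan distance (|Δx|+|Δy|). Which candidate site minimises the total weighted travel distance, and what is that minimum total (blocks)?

Total weighted distance at each candidate:
  North (4, 5): total = 1179
  South (10, 8): total = 2883
  East (7, 7): total = 1845
  West (2, 5): total = 1347
  Central (5, 8): total = 1883
Minimum is at North with total 1179 blocks.

North, total 1179 blocks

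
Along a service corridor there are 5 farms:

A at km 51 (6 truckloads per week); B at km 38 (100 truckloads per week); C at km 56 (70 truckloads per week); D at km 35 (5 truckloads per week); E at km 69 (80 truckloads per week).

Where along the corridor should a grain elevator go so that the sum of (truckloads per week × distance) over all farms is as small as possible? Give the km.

For a sum of weighted absolute distances on a line, the optimum is the weighted median (not the mean). Total weight W = 261; half-weight = 130.5.
Sort by position and accumulate weight:
  km 35 (D, w=5) → cum 5
  km 38 (B, w=100) → cum 105
  km 51 (A, w=6) → cum 111
  km 56 (C, w=70) → cum 181  ≥ 130.5 → median here
  km 69 (E, w=80) → cum 261
Optimal location: km 56.

x = 56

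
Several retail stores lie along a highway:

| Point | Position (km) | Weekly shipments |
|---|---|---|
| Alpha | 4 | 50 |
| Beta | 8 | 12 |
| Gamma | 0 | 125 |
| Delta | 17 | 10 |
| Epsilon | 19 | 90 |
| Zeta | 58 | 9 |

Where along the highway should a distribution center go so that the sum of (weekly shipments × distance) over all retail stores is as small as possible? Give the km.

x = 4

For a sum of weighted absolute distances on a line, the optimum is the weighted median (not the mean). Total weight W = 296; half-weight = 148.
Sort by position and accumulate weight:
  km 0 (Gamma, w=125) → cum 125
  km 4 (Alpha, w=50) → cum 175  ≥ 148 → median here
  km 8 (Beta, w=12) → cum 187
  km 17 (Delta, w=10) → cum 197
  km 19 (Epsilon, w=90) → cum 287
  km 58 (Zeta, w=9) → cum 296
Optimal location: km 4.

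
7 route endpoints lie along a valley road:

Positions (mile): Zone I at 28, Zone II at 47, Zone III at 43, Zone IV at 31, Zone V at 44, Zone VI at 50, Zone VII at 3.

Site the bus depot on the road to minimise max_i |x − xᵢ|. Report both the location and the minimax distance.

The 1-center on a line is the midpoint of the two extreme points: leftmost at 3, rightmost at 50.
Optimal location = (3 + 50)/2 = 26.5; maximum distance = (50 − 3)/2 = 23.5.

location 26.5, max distance 23.5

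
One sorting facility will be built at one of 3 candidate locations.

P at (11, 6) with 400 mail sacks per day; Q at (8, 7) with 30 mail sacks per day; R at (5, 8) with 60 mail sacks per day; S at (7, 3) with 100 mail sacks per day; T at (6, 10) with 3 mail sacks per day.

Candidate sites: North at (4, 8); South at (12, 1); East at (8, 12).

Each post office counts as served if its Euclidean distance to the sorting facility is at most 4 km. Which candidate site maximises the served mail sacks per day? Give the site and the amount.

North, covering 63

Coverage radius r = 4 km; a point is covered iff (Δx)²+(Δy)² ≤ 4² = 16.
  North (4, 8): covers {R, T} → 63
  South (12, 1): covers {none} → 0
  East (8, 12): covers {T} → 3
Maximum coverage at North: 63 mail sacks per day.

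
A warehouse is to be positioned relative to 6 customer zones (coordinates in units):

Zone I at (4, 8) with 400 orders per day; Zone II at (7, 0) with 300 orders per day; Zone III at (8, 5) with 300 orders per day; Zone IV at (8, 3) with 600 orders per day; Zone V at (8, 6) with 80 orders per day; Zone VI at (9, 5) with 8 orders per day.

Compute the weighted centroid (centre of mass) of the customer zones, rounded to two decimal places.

(6.88, 4.16)

The minimiser of Σwᵢ‖p−pᵢ‖² is the weighted centroid p* = (Σwᵢpᵢ)/(Σwᵢ).
Σwᵢ = 1688.
Σwᵢxᵢ = 400·4 + 300·7 + 300·8 + 600·8 + 80·8 + 8·9 = 11612.
Σwᵢyᵢ = 400·8 + 300·0 + 300·5 + 600·3 + 80·6 + 8·5 = 7020.
x* = 11612/1688 = 6.88, y* = 7020/1688 = 4.16.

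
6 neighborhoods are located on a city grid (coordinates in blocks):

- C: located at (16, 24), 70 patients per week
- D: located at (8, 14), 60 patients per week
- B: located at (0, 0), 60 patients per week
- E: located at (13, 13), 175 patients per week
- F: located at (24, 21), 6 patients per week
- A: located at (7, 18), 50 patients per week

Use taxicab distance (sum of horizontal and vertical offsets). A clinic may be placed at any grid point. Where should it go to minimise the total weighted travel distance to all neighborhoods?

(13, 13)

Manhattan distance separates: Σwᵢ(|x−xᵢ|+|y−yᵢ|) = Σwᵢ|x−xᵢ| + Σwᵢ|y−yᵢ|, so x and y are optimised independently as 1-D weighted medians.
Total weight W = 421; half = 210.5.
x-coordinate, sorted with cumulative weight:
  x=0 (B, w=60) cum 60
  x=7 (A, w=50) cum 110
  x=8 (D, w=60) cum 170
  x=13 (E, w=175) cum 345  ← median
  x=16 (C, w=70) cum 415
  x=24 (F, w=6) cum 421
⇒ x* = 13
y-coordinate, sorted with cumulative weight:
  y=0 (B, w=60) cum 60
  y=13 (E, w=175) cum 235  ← median
  y=14 (D, w=60) cum 295
  y=18 (A, w=50) cum 345
  y=21 (F, w=6) cum 351
  y=24 (C, w=70) cum 421
⇒ y* = 13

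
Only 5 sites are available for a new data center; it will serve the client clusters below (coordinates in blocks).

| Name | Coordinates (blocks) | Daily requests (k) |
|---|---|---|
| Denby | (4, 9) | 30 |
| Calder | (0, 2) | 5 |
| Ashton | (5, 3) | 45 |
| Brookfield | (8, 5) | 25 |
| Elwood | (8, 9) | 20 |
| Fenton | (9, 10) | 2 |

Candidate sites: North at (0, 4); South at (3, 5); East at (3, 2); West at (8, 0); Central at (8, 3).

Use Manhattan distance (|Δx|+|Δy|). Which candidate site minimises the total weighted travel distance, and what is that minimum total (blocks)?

Central, total 666 blocks

Total weighted distance at each candidate:
  North (0, 4): total = 1065
  South (3, 5): total = 687
  East (3, 2): total = 858
  West (8, 0): total = 1037
  Central (8, 3): total = 666
Minimum is at Central with total 666 blocks.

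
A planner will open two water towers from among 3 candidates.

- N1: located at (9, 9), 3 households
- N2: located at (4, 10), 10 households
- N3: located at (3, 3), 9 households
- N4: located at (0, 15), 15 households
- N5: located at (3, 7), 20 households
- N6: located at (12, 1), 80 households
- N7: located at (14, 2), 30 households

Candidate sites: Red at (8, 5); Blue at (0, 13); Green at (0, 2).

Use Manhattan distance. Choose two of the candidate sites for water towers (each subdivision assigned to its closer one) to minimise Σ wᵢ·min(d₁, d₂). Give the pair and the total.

{Red, Blue}, total 1228

Evaluate every pair (each demand assigned to the nearer of the two):
  {Red, Blue}: total = 1228
  {Red, Green}: total = 1386
  {Blue, Green}: total = 1795
Best pair: {Red, Blue} with total 1228.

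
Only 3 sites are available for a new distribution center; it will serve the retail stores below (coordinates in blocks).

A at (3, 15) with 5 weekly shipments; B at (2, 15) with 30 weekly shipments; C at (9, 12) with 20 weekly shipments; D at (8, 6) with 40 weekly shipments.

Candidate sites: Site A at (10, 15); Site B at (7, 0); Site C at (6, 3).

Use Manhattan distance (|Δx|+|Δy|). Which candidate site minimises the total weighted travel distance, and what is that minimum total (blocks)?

Site A, total 795 blocks

Total weighted distance at each candidate:
  Site A (10, 15): total = 795
  Site B (7, 0): total = 1255
  Site C (6, 3): total = 995
Minimum is at Site A with total 795 blocks.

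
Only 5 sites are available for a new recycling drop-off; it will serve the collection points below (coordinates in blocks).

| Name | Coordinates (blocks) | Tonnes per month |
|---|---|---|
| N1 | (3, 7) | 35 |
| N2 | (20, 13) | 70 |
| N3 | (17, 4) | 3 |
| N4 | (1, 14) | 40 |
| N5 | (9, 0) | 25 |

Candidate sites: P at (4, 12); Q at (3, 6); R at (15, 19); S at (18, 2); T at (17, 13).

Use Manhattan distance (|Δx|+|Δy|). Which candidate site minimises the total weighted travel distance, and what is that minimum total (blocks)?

P, total 2088 blocks

Total weighted distance at each candidate:
  P (4, 12): total = 2088
  Q (3, 6): total = 2463
  R (15, 19): total = 3046
  S (18, 2): total = 3054
  T (17, 13): total = 2142
Minimum is at P with total 2088 blocks.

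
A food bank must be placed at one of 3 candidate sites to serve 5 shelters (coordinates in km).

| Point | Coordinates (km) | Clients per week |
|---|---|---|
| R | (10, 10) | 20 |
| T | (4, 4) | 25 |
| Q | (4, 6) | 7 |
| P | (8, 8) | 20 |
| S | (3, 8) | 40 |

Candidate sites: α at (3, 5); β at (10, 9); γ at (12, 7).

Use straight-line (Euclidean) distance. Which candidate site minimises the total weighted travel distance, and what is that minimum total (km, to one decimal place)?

α, total 453.9 km

Total weighted distance at each candidate:
  α (3, 5): total = 453.9
  β (10, 9): total = 589.8
  γ (12, 7): total = 786.8
Minimum is at α with total 453.9 km.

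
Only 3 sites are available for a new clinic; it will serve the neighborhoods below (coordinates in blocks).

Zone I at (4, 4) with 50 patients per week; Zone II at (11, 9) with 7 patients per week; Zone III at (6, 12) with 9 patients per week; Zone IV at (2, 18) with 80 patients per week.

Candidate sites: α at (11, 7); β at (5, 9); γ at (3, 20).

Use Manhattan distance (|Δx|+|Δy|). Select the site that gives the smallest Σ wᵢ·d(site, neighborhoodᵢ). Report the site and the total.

γ, total 1322 blocks

Total weighted distance at each candidate:
  α (11, 7): total = 2204
  β (5, 9): total = 1338
  γ (3, 20): total = 1322
Minimum is at γ with total 1322 blocks.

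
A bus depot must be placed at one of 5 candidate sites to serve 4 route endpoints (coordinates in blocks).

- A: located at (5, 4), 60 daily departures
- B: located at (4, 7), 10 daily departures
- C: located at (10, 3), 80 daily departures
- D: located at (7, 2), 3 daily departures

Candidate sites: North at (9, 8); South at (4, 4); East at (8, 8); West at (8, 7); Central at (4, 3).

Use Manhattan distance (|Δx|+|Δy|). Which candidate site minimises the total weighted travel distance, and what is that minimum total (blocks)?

Total weighted distance at each candidate:
  North (9, 8): total = 1044
  South (4, 4): total = 665
  East (8, 8): total = 1051
  West (8, 7): total = 898
  Central (4, 3): total = 652
Minimum is at Central with total 652 blocks.

Central, total 652 blocks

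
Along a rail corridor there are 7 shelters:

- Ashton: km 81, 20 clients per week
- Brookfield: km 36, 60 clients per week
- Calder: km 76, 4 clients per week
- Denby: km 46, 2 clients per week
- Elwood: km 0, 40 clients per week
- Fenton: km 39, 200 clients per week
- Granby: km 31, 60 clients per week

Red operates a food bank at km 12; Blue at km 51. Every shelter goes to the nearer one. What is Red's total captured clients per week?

100

The indifferent point is the midpoint (12+51)/2 = 31.5; shelters left of it (closer to Red at 12) go to Red, those right go to Blue.
  Elwood at 0 (w=40) → Red
  Granby at 31 (w=60) → Red
  Brookfield at 36 (w=60) → Blue
  Fenton at 39 (w=200) → Blue
  Denby at 46 (w=2) → Blue
  Calder at 76 (w=4) → Blue
  Ashton at 81 (w=20) → Blue
Red captures 100; Blue captures 286.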